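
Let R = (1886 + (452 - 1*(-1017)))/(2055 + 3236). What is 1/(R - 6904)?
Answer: -481/3320519 ≈ -0.00014486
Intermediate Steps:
R = 305/481 (R = (1886 + (452 + 1017))/5291 = (1886 + 1469)*(1/5291) = 3355*(1/5291) = 305/481 ≈ 0.63410)
1/(R - 6904) = 1/(305/481 - 6904) = 1/(-3320519/481) = -481/3320519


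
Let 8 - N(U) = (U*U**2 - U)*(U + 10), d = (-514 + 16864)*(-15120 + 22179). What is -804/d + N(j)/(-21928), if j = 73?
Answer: 77621987839781/52725259275 ≈ 1472.2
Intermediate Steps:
d = 115414650 (d = 16350*7059 = 115414650)
N(U) = 8 - (10 + U)*(U**3 - U) (N(U) = 8 - (U*U**2 - U)*(U + 10) = 8 - (U**3 - U)*(10 + U) = 8 - (10 + U)*(U**3 - U))
-804/d + N(j)/(-21928) = -804/115414650 + (8 + 73**2 - 1*73**4 - 10*73**3 + 10*73)/(-21928) = -804*1/115414650 + (8 + 5329 - 1*28398241 - 10*389017 + 730)*(-1/21928) = -134/19235775 + (8 + 5329 - 28398241 - 3890170 + 730)*(-1/21928) = -134/19235775 - 32282344*(-1/21928) = -134/19235775 + 4035293/2741 = 77621987839781/52725259275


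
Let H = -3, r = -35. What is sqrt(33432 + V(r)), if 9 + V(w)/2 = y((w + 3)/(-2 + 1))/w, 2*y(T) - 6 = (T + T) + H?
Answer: sqrt(40929805)/35 ≈ 182.79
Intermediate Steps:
y(T) = 3/2 + T (y(T) = 3 + ((T + T) - 3)/2 = 3 + (2*T - 3)/2 = 3 + (-3 + 2*T)/2 = 3 + (-3/2 + T) = 3/2 + T)
V(w) = -18 + 2*(-3/2 - w)/w (V(w) = -18 + 2*((3/2 + (w + 3)/(-2 + 1))/w) = -18 + 2*((3/2 + (3 + w)/(-1))/w) = -18 + 2*((3/2 + (3 + w)*(-1))/w) = -18 + 2*((3/2 + (-3 - w))/w) = -18 + 2*((-3/2 - w)/w) = -18 + 2*(-3/2 - w)/w)
sqrt(33432 + V(r)) = sqrt(33432 + (-20 - 3/(-35))) = sqrt(33432 + (-20 - 3*(-1/35))) = sqrt(33432 + (-20 + 3/35)) = sqrt(33432 - 697/35) = sqrt(1169423/35) = sqrt(40929805)/35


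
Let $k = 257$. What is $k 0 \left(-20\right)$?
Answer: $0$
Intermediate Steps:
$k 0 \left(-20\right) = 257 \cdot 0 \left(-20\right) = 257 \cdot 0 = 0$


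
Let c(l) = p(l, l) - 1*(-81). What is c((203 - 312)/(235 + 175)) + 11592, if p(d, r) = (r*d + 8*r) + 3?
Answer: 1962389961/168100 ≈ 11674.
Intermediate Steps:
p(d, r) = 3 + 8*r + d*r (p(d, r) = (d*r + 8*r) + 3 = (8*r + d*r) + 3 = 3 + 8*r + d*r)
c(l) = 84 + l² + 8*l (c(l) = (3 + 8*l + l*l) - 1*(-81) = (3 + 8*l + l²) + 81 = (3 + l² + 8*l) + 81 = 84 + l² + 8*l)
c((203 - 312)/(235 + 175)) + 11592 = (84 + ((203 - 312)/(235 + 175))² + 8*((203 - 312)/(235 + 175))) + 11592 = (84 + (-109/410)² + 8*(-109/410)) + 11592 = (84 + 11881/168100 - 436/205) + 11592 = 13774761/168100 + 11592 = 1962389961/168100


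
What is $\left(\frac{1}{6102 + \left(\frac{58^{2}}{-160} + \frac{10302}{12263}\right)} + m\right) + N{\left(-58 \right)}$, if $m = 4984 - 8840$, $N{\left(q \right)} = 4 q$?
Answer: $- \frac{12195533427936}{2983251937} \approx -4088.0$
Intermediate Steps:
$m = -3856$ ($m = 4984 - 8840 = -3856$)
$\left(\frac{1}{6102 + \left(\frac{58^{2}}{-160} + \frac{10302}{12263}\right)} + m\right) + N{\left(-58 \right)} = \left(\frac{1}{6102 + \left(\frac{58^{2}}{-160} + \frac{10302}{12263}\right)} - 3856\right) + 4 \left(-58\right) = \left(\frac{1}{6102 + \left(3364 \left(- \frac{1}{160}\right) + 10302 \cdot \frac{1}{12263}\right)} - 3856\right) - 232 = \left(\frac{1}{6102 + \left(- \frac{841}{40} + \frac{10302}{12263}\right)} - 3856\right) - 232 = \left(\frac{1}{6102 - \frac{9901103}{490520}} - 3856\right) - 232 = \left(\frac{1}{\frac{2983251937}{490520}} - 3856\right) - 232 = \left(\frac{490520}{2983251937} - 3856\right) - 232 = - \frac{11503418978552}{2983251937} - 232 = - \frac{12195533427936}{2983251937}$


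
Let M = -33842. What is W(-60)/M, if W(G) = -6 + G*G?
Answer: -1797/16921 ≈ -0.10620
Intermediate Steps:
W(G) = -6 + G²
W(-60)/M = (-6 + (-60)²)/(-33842) = (-6 + 3600)*(-1/33842) = 3594*(-1/33842) = -1797/16921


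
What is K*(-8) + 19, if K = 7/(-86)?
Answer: 845/43 ≈ 19.651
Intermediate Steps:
K = -7/86 (K = 7*(-1/86) = -7/86 ≈ -0.081395)
K*(-8) + 19 = -7/86*(-8) + 19 = 28/43 + 19 = 845/43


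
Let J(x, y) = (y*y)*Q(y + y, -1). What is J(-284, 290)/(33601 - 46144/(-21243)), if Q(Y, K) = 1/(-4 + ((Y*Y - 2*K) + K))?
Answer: 61604700/8280379524491 ≈ 7.4398e-6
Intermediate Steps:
Q(Y, K) = 1/(-4 + Y**2 - K) (Q(Y, K) = 1/(-4 + ((Y**2 - 2*K) + K)) = 1/(-4 + (Y**2 - K)) = 1/(-4 + Y**2 - K))
J(x, y) = -y**2/(3 - 4*y**2) (J(x, y) = (y*y)*(-1/(4 - 1 - (y + y)**2)) = y**2*(-1/(4 - 1 - (2*y)**2)) = y**2*(-1/(4 - 1 - 4*y**2)) = y**2*(-1/(3 - 4*y**2)) = -y**2/(3 - 4*y**2))
J(-284, 290)/(33601 - 46144/(-21243)) = (290**2/(-3 + 4*290**2))/(33601 - 46144/(-21243)) = (84100/(-3 + 4*84100))/(33601 - 46144*(-1/21243)) = (84100/(-3 + 336400))/(33601 + 46144/21243) = (84100/336397)/(713832187/21243) = (84100*(1/336397))*(21243/713832187) = (84100/336397)*(21243/713832187) = 61604700/8280379524491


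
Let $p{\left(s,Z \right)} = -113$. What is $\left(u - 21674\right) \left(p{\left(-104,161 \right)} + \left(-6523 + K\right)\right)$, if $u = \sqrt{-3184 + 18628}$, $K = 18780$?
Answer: $-263209056 + 72864 \sqrt{429} \approx -2.617 \cdot 10^{8}$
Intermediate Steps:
$u = 6 \sqrt{429}$ ($u = \sqrt{15444} = 6 \sqrt{429} \approx 124.27$)
$\left(u - 21674\right) \left(p{\left(-104,161 \right)} + \left(-6523 + K\right)\right) = \left(6 \sqrt{429} - 21674\right) \left(-113 + \left(-6523 + 18780\right)\right) = \left(-21674 + 6 \sqrt{429}\right) \left(-113 + 12257\right) = \left(-21674 + 6 \sqrt{429}\right) 12144 = -263209056 + 72864 \sqrt{429}$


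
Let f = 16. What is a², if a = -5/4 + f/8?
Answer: 9/16 ≈ 0.56250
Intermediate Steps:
a = ¾ (a = -5/4 + 16/8 = -5*¼ + 16*(⅛) = -5/4 + 2 = ¾ ≈ 0.75000)
a² = (¾)² = 9/16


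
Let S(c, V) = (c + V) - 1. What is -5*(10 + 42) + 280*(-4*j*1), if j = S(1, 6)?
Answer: -6980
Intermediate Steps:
S(c, V) = -1 + V + c (S(c, V) = (V + c) - 1 = -1 + V + c)
j = 6 (j = -1 + 6 + 1 = 6)
-5*(10 + 42) + 280*(-4*j*1) = -5*(10 + 42) + 280*(-4*6*1) = -5*52 + 280*(-24*1) = -260 + 280*(-24) = -260 - 6720 = -6980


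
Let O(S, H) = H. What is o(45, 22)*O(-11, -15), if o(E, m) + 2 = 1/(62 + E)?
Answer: 3195/107 ≈ 29.860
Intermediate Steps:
o(E, m) = -2 + 1/(62 + E)
o(45, 22)*O(-11, -15) = ((-123 - 2*45)/(62 + 45))*(-15) = ((-123 - 90)/107)*(-15) = ((1/107)*(-213))*(-15) = -213/107*(-15) = 3195/107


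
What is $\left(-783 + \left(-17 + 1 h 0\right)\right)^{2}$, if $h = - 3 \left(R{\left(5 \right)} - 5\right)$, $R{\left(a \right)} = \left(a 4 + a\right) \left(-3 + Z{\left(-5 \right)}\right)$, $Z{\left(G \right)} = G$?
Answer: $640000$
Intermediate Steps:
$R{\left(a \right)} = - 40 a$ ($R{\left(a \right)} = \left(a 4 + a\right) \left(-3 - 5\right) = \left(4 a + a\right) \left(-8\right) = 5 a \left(-8\right) = - 40 a$)
$h = 615$ ($h = - 3 \left(\left(-40\right) 5 - 5\right) = - 3 \left(-200 - 5\right) = \left(-3\right) \left(-205\right) = 615$)
$\left(-783 + \left(-17 + 1 h 0\right)\right)^{2} = \left(-783 - \left(17 - 1 \cdot 615 \cdot 0\right)\right)^{2} = \left(-783 + \left(-17 + 615 \cdot 0\right)\right)^{2} = \left(-783 + \left(-17 + 0\right)\right)^{2} = \left(-783 - 17\right)^{2} = \left(-800\right)^{2} = 640000$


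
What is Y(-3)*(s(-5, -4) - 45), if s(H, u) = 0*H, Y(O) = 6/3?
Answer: -90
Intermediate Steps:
Y(O) = 2 (Y(O) = 6*(1/3) = 2)
s(H, u) = 0
Y(-3)*(s(-5, -4) - 45) = 2*(0 - 45) = 2*(-45) = -90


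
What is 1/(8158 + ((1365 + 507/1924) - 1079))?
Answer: 148/1249751 ≈ 0.00011842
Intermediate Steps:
1/(8158 + ((1365 + 507/1924) - 1079)) = 1/(8158 + ((1365 + 507*(1/1924)) - 1079)) = 1/(8158 + ((1365 + 39/148) - 1079)) = 1/(8158 + (202059/148 - 1079)) = 1/(8158 + 42367/148) = 1/(1249751/148) = 148/1249751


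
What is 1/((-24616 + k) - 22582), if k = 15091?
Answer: -1/32107 ≈ -3.1146e-5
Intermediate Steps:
1/((-24616 + k) - 22582) = 1/((-24616 + 15091) - 22582) = 1/(-9525 - 22582) = 1/(-32107) = -1/32107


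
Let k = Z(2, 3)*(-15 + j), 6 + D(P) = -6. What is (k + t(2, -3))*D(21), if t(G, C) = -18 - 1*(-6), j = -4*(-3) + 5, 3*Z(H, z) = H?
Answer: 128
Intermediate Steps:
Z(H, z) = H/3
j = 17 (j = 12 + 5 = 17)
D(P) = -12 (D(P) = -6 - 6 = -12)
t(G, C) = -12 (t(G, C) = -18 + 6 = -12)
k = 4/3 (k = ((1/3)*2)*(-15 + 17) = (2/3)*2 = 4/3 ≈ 1.3333)
(k + t(2, -3))*D(21) = (4/3 - 12)*(-12) = -32/3*(-12) = 128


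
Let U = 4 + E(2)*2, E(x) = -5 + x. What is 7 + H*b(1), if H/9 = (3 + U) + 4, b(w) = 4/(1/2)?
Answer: 367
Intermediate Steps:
b(w) = 8 (b(w) = 4/(½) = 4*2 = 8)
U = -2 (U = 4 + (-5 + 2)*2 = 4 - 3*2 = 4 - 6 = -2)
H = 45 (H = 9*((3 - 2) + 4) = 9*(1 + 4) = 9*5 = 45)
7 + H*b(1) = 7 + 45*8 = 7 + 360 = 367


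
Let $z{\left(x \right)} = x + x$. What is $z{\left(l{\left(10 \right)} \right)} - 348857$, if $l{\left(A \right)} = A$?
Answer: $-348837$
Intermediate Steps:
$z{\left(x \right)} = 2 x$
$z{\left(l{\left(10 \right)} \right)} - 348857 = 2 \cdot 10 - 348857 = 20 - 348857 = -348837$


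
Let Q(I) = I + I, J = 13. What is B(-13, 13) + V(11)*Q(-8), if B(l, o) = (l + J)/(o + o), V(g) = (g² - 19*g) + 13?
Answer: 1200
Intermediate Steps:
Q(I) = 2*I
V(g) = 13 + g² - 19*g
B(l, o) = (13 + l)/(2*o) (B(l, o) = (l + 13)/(o + o) = (13 + l)/((2*o)) = (13 + l)*(1/(2*o)) = (13 + l)/(2*o))
B(-13, 13) + V(11)*Q(-8) = (½)*(13 - 13)/13 + (13 + 11² - 19*11)*(2*(-8)) = (½)*(1/13)*0 + (13 + 121 - 209)*(-16) = 0 - 75*(-16) = 0 + 1200 = 1200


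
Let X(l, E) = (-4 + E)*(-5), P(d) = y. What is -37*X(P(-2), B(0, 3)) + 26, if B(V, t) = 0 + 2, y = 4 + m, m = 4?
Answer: -344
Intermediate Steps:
y = 8 (y = 4 + 4 = 8)
B(V, t) = 2
P(d) = 8
X(l, E) = 20 - 5*E
-37*X(P(-2), B(0, 3)) + 26 = -37*(20 - 5*2) + 26 = -37*(20 - 10) + 26 = -37*10 + 26 = -370 + 26 = -344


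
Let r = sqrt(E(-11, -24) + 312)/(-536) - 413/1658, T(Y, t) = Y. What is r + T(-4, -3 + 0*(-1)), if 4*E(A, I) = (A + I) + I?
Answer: -7045/1658 - sqrt(1189)/1072 ≈ -4.2813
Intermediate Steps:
E(A, I) = I/2 + A/4 (E(A, I) = ((A + I) + I)/4 = (A + 2*I)/4 = I/2 + A/4)
r = -413/1658 - sqrt(1189)/1072 (r = sqrt(((1/2)*(-24) + (1/4)*(-11)) + 312)/(-536) - 413/1658 = sqrt((-12 - 11/4) + 312)*(-1/536) - 413*1/1658 = sqrt(-59/4 + 312)*(-1/536) - 413/1658 = sqrt(1189/4)*(-1/536) - 413/1658 = (sqrt(1189)/2)*(-1/536) - 413/1658 = -sqrt(1189)/1072 - 413/1658 = -413/1658 - sqrt(1189)/1072 ≈ -0.28126)
r + T(-4, -3 + 0*(-1)) = (-413/1658 - sqrt(1189)/1072) - 4 = -7045/1658 - sqrt(1189)/1072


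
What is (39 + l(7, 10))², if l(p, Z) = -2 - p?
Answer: 900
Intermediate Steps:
(39 + l(7, 10))² = (39 + (-2 - 1*7))² = (39 + (-2 - 7))² = (39 - 9)² = 30² = 900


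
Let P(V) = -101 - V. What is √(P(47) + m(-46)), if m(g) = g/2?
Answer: 3*I*√19 ≈ 13.077*I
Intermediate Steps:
m(g) = g/2 (m(g) = g*(½) = g/2)
√(P(47) + m(-46)) = √((-101 - 1*47) + (½)*(-46)) = √((-101 - 47) - 23) = √(-148 - 23) = √(-171) = 3*I*√19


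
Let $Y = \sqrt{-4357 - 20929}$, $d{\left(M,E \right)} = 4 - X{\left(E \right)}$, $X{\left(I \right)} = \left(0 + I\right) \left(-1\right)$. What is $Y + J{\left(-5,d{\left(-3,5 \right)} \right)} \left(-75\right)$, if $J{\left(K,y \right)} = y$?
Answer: $-675 + i \sqrt{25286} \approx -675.0 + 159.02 i$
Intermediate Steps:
$X{\left(I \right)} = - I$ ($X{\left(I \right)} = I \left(-1\right) = - I$)
$d{\left(M,E \right)} = 4 + E$ ($d{\left(M,E \right)} = 4 - - E = 4 + E$)
$Y = i \sqrt{25286}$ ($Y = \sqrt{-25286} = i \sqrt{25286} \approx 159.02 i$)
$Y + J{\left(-5,d{\left(-3,5 \right)} \right)} \left(-75\right) = i \sqrt{25286} + \left(4 + 5\right) \left(-75\right) = i \sqrt{25286} + 9 \left(-75\right) = i \sqrt{25286} - 675 = -675 + i \sqrt{25286}$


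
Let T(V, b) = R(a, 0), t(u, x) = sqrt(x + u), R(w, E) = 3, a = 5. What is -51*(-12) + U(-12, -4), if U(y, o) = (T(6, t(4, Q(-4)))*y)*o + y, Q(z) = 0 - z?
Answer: 744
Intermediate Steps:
Q(z) = -z
t(u, x) = sqrt(u + x)
T(V, b) = 3
U(y, o) = y + 3*o*y (U(y, o) = (3*y)*o + y = 3*o*y + y = y + 3*o*y)
-51*(-12) + U(-12, -4) = -51*(-12) - 12*(1 + 3*(-4)) = 612 - 12*(1 - 12) = 612 - 12*(-11) = 612 + 132 = 744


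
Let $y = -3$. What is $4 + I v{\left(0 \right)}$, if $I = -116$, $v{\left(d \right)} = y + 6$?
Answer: $-344$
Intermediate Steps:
$v{\left(d \right)} = 3$ ($v{\left(d \right)} = -3 + 6 = 3$)
$4 + I v{\left(0 \right)} = 4 - 348 = -344$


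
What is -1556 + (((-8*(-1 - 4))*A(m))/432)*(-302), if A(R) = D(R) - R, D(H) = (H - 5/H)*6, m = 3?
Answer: -45787/27 ≈ -1695.8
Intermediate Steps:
D(H) = -30/H + 6*H
A(R) = -30/R + 5*R (A(R) = (-30/R + 6*R) - R = -30/R + 5*R)
-1556 + (((-8*(-1 - 4))*A(m))/432)*(-302) = -1556 + (((-8*(-1 - 4))*(-30/3 + 5*3))/432)*(-302) = -1556 + (((-8*(-5))*(-30*⅓ + 15))*(1/432))*(-302) = -1556 + ((40*(-10 + 15))*(1/432))*(-302) = -1556 + ((40*5)*(1/432))*(-302) = -1556 + (200*(1/432))*(-302) = -1556 + (25/54)*(-302) = -1556 - 3775/27 = -45787/27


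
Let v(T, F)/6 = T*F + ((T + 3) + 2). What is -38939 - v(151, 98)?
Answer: -128663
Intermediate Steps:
v(T, F) = 30 + 6*T + 6*F*T (v(T, F) = 6*(T*F + ((T + 3) + 2)) = 6*(F*T + ((3 + T) + 2)) = 6*(F*T + (5 + T)) = 6*(5 + T + F*T) = 30 + 6*T + 6*F*T)
-38939 - v(151, 98) = -38939 - (30 + 6*151 + 6*98*151) = -38939 - (30 + 906 + 88788) = -38939 - 1*89724 = -38939 - 89724 = -128663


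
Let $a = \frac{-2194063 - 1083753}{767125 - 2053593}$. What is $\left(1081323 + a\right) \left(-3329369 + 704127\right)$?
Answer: $- \frac{912987442693881290}{321617} \approx -2.8387 \cdot 10^{12}$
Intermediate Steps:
$a = \frac{819454}{321617}$ ($a = - \frac{3277816}{-1286468} = \left(-3277816\right) \left(- \frac{1}{1286468}\right) = \frac{819454}{321617} \approx 2.5479$)
$\left(1081323 + a\right) \left(-3329369 + 704127\right) = \left(1081323 + \frac{819454}{321617}\right) \left(-3329369 + 704127\right) = \frac{347772678745}{321617} \left(-2625242\right) = - \frac{912987442693881290}{321617}$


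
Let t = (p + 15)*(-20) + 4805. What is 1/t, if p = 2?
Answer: 1/4465 ≈ 0.00022396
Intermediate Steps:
t = 4465 (t = (2 + 15)*(-20) + 4805 = 17*(-20) + 4805 = -340 + 4805 = 4465)
1/t = 1/4465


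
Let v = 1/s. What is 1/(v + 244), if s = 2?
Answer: 2/489 ≈ 0.0040900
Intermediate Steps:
v = ½ (v = 1/2 = ½ ≈ 0.50000)
1/(v + 244) = 1/(½ + 244) = 1/(489/2) = 2/489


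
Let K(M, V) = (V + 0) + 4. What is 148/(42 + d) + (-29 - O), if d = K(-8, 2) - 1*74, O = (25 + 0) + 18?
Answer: -1010/13 ≈ -77.692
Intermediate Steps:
K(M, V) = 4 + V (K(M, V) = V + 4 = 4 + V)
O = 43 (O = 25 + 18 = 43)
d = -68 (d = (4 + 2) - 1*74 = 6 - 74 = -68)
148/(42 + d) + (-29 - O) = 148/(42 - 68) + (-29 - 1*43) = 148/(-26) + (-29 - 43) = 148*(-1/26) - 72 = -74/13 - 72 = -1010/13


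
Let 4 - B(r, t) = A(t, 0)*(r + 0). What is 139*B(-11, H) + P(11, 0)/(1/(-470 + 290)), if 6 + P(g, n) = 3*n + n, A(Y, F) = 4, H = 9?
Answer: 7752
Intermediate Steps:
P(g, n) = -6 + 4*n (P(g, n) = -6 + (3*n + n) = -6 + 4*n)
B(r, t) = 4 - 4*r (B(r, t) = 4 - 4*(r + 0) = 4 - 4*r)
139*B(-11, H) + P(11, 0)/(1/(-470 + 290)) = 139*(4 - 4*(-11)) + (-6 + 4*0)/(1/(-470 + 290)) = 139*(4 + 44) + (-6 + 0)/(1/(-180)) = 139*48 - 6/(-1/180) = 6672 - 6*(-180) = 6672 + 1080 = 7752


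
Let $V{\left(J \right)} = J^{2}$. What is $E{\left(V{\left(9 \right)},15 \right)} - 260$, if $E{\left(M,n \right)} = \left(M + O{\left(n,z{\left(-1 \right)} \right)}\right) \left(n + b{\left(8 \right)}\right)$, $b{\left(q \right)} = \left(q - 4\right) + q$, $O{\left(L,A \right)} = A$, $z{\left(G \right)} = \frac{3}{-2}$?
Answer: $\frac{3773}{2} \approx 1886.5$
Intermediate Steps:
$z{\left(G \right)} = - \frac{3}{2}$ ($z{\left(G \right)} = 3 \left(- \frac{1}{2}\right) = - \frac{3}{2}$)
$b{\left(q \right)} = -4 + 2 q$ ($b{\left(q \right)} = \left(-4 + q\right) + q = -4 + 2 q$)
$E{\left(M,n \right)} = \left(12 + n\right) \left(- \frac{3}{2} + M\right)$ ($E{\left(M,n \right)} = \left(M - \frac{3}{2}\right) \left(n + \left(-4 + 2 \cdot 8\right)\right) = \left(- \frac{3}{2} + M\right) \left(n + \left(-4 + 16\right)\right) = \left(- \frac{3}{2} + M\right) \left(n + 12\right) = \left(- \frac{3}{2} + M\right) \left(12 + n\right) = \left(12 + n\right) \left(- \frac{3}{2} + M\right)$)
$E{\left(V{\left(9 \right)},15 \right)} - 260 = \left(-18 + 12 \cdot 9^{2} - \frac{45}{2} + 9^{2} \cdot 15\right) - 260 = \left(-18 + 12 \cdot 81 - \frac{45}{2} + 81 \cdot 15\right) - 260 = \left(-18 + 972 - \frac{45}{2} + 1215\right) - 260 = \frac{4293}{2} - 260 = \frac{3773}{2}$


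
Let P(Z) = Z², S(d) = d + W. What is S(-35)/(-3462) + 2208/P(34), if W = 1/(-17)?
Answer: 960578/500259 ≈ 1.9202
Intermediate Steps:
W = -1/17 ≈ -0.058824
S(d) = -1/17 + d (S(d) = d - 1/17 = -1/17 + d)
S(-35)/(-3462) + 2208/P(34) = (-1/17 - 35)/(-3462) + 2208/(34²) = -596/17*(-1/3462) + 2208/1156 = 298/29427 + 2208*(1/1156) = 298/29427 + 552/289 = 960578/500259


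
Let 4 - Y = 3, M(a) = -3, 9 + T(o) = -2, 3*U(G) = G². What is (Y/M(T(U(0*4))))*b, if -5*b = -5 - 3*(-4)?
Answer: 7/15 ≈ 0.46667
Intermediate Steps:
U(G) = G²/3
T(o) = -11 (T(o) = -9 - 2 = -11)
Y = 1 (Y = 4 - 1*3 = 4 - 3 = 1)
b = -7/5 (b = -(-5 - 3*(-4))/5 = -(-5 + 12)/5 = -⅕*7 = -7/5 ≈ -1.4000)
(Y/M(T(U(0*4))))*b = (1/(-3))*(-7/5) = (1*(-⅓))*(-7/5) = -⅓*(-7/5) = 7/15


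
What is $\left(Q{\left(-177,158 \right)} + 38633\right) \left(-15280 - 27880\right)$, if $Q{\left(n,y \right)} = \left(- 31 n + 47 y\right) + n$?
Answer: $-2217086040$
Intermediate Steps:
$Q{\left(n,y \right)} = - 30 n + 47 y$
$\left(Q{\left(-177,158 \right)} + 38633\right) \left(-15280 - 27880\right) = \left(\left(\left(-30\right) \left(-177\right) + 47 \cdot 158\right) + 38633\right) \left(-15280 - 27880\right) = \left(\left(5310 + 7426\right) + 38633\right) \left(-15280 - 27880\right) = \left(12736 + 38633\right) \left(-43160\right) = 51369 \left(-43160\right) = -2217086040$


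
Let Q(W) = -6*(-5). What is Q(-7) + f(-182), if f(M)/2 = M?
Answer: -334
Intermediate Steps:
Q(W) = 30
f(M) = 2*M
Q(-7) + f(-182) = 30 + 2*(-182) = 30 - 364 = -334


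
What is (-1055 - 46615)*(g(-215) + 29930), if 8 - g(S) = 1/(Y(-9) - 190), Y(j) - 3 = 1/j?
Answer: -1201655849835/842 ≈ -1.4271e+9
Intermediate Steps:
Y(j) = 3 + 1/j
g(S) = 13481/1684 (g(S) = 8 - 1/((3 + 1/(-9)) - 190) = 8 - 1/((3 - 1/9) - 190) = 8 - 1/(26/9 - 190) = 8 - 1/(-1684/9) = 8 - 1*(-9/1684) = 8 + 9/1684 = 13481/1684)
(-1055 - 46615)*(g(-215) + 29930) = (-1055 - 46615)*(13481/1684 + 29930) = -47670*50415601/1684 = -1201655849835/842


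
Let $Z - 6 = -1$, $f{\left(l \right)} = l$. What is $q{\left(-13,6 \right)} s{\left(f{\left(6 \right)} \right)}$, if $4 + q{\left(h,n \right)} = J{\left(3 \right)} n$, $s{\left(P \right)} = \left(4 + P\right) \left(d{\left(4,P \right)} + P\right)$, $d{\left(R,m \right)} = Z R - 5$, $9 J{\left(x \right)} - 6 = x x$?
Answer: $1260$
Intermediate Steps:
$J{\left(x \right)} = \frac{2}{3} + \frac{x^{2}}{9}$ ($J{\left(x \right)} = \frac{2}{3} + \frac{x x}{9} = \frac{2}{3} + \frac{x^{2}}{9}$)
$Z = 5$ ($Z = 6 - 1 = 5$)
$d{\left(R,m \right)} = -5 + 5 R$ ($d{\left(R,m \right)} = 5 R - 5 = -5 + 5 R$)
$s{\left(P \right)} = \left(4 + P\right) \left(15 + P\right)$ ($s{\left(P \right)} = \left(4 + P\right) \left(\left(-5 + 5 \cdot 4\right) + P\right) = \left(4 + P\right) \left(\left(-5 + 20\right) + P\right) = \left(4 + P\right) \left(15 + P\right)$)
$q{\left(h,n \right)} = -4 + \frac{5 n}{3}$ ($q{\left(h,n \right)} = -4 + \left(\frac{2}{3} + \frac{3^{2}}{9}\right) n = -4 + \left(\frac{2}{3} + \frac{1}{9} \cdot 9\right) n = -4 + \left(\frac{2}{3} + 1\right) n = -4 + \frac{5 n}{3}$)
$q{\left(-13,6 \right)} s{\left(f{\left(6 \right)} \right)} = \left(-4 + \frac{5}{3} \cdot 6\right) \left(60 + 6^{2} + 19 \cdot 6\right) = \left(-4 + 10\right) \left(60 + 36 + 114\right) = 6 \cdot 210 = 1260$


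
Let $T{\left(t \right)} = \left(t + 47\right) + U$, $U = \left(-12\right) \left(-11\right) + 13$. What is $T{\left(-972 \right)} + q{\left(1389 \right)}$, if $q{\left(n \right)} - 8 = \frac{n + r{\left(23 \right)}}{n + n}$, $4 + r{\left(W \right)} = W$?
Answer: $- \frac{1071604}{1389} \approx -771.49$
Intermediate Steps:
$r{\left(W \right)} = -4 + W$
$U = 145$ ($U = 132 + 13 = 145$)
$q{\left(n \right)} = 8 + \frac{19 + n}{2 n}$ ($q{\left(n \right)} = 8 + \frac{n + \left(-4 + 23\right)}{n + n} = 8 + \frac{n + 19}{2 n} = 8 + \left(19 + n\right) \frac{1}{2 n} = 8 + \frac{19 + n}{2 n}$)
$T{\left(t \right)} = 192 + t$ ($T{\left(t \right)} = \left(t + 47\right) + 145 = \left(47 + t\right) + 145 = 192 + t$)
$T{\left(-972 \right)} + q{\left(1389 \right)} = \left(192 - 972\right) + \frac{19 + 17 \cdot 1389}{2 \cdot 1389} = -780 + \frac{1}{2} \cdot \frac{1}{1389} \left(19 + 23613\right) = -780 + \frac{1}{2} \cdot \frac{1}{1389} \cdot 23632 = -780 + \frac{11816}{1389} = - \frac{1071604}{1389}$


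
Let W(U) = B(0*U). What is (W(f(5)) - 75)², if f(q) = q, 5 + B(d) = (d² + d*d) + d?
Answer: 6400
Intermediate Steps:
B(d) = -5 + d + 2*d² (B(d) = -5 + ((d² + d*d) + d) = -5 + ((d² + d²) + d) = -5 + (2*d² + d) = -5 + (d + 2*d²) = -5 + d + 2*d²)
W(U) = -5 (W(U) = -5 + 0*U + 2*(0*U)² = -5 + 0 + 2*0² = -5 + 0 + 2*0 = -5 + 0 + 0 = -5)
(W(f(5)) - 75)² = (-5 - 75)² = (-80)² = 6400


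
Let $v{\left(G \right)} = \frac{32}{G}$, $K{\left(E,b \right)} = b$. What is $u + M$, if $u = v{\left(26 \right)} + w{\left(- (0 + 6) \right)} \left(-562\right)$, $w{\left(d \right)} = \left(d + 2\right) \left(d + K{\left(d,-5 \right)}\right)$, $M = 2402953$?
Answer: $\frac{30916941}{13} \approx 2.3782 \cdot 10^{6}$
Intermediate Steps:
$w{\left(d \right)} = \left(-5 + d\right) \left(2 + d\right)$ ($w{\left(d \right)} = \left(d + 2\right) \left(d - 5\right) = \left(2 + d\right) \left(-5 + d\right) = \left(-5 + d\right) \left(2 + d\right)$)
$u = - \frac{321448}{13}$ ($u = \frac{32}{26} + \left(-10 + \left(- (0 + 6)\right)^{2} - 3 \left(- (0 + 6)\right)\right) \left(-562\right) = 32 \cdot \frac{1}{26} + \left(-10 + \left(\left(-1\right) 6\right)^{2} - 3 \left(\left(-1\right) 6\right)\right) \left(-562\right) = \frac{16}{13} + \left(-10 + \left(-6\right)^{2} - -18\right) \left(-562\right) = \frac{16}{13} + \left(-10 + 36 + 18\right) \left(-562\right) = \frac{16}{13} + 44 \left(-562\right) = \frac{16}{13} - 24728 = - \frac{321448}{13} \approx -24727.0$)
$u + M = - \frac{321448}{13} + 2402953 = \frac{30916941}{13}$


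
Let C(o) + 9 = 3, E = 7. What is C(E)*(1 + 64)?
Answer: -390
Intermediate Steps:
C(o) = -6 (C(o) = -9 + 3 = -6)
C(E)*(1 + 64) = -6*(1 + 64) = -6*65 = -390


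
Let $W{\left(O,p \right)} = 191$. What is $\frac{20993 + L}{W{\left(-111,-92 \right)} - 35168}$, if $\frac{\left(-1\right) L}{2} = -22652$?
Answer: $- \frac{22099}{11659} \approx -1.8954$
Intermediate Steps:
$L = 45304$ ($L = \left(-2\right) \left(-22652\right) = 45304$)
$\frac{20993 + L}{W{\left(-111,-92 \right)} - 35168} = \frac{20993 + 45304}{191 - 35168} = \frac{66297}{-34977} = 66297 \left(- \frac{1}{34977}\right) = - \frac{22099}{11659}$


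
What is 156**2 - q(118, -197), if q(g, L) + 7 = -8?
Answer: 24351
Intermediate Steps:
q(g, L) = -15 (q(g, L) = -7 - 8 = -15)
156**2 - q(118, -197) = 156**2 - 1*(-15) = 24336 + 15 = 24351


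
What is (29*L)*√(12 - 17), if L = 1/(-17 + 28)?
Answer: 29*I*√5/11 ≈ 5.8951*I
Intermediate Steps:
L = 1/11 ≈ 0.090909
(29*L)*√(12 - 17) = (29*(1/11))*√(12 - 17) = 29*√(-5)/11 = 29*(I*√5)/11 = 29*I*√5/11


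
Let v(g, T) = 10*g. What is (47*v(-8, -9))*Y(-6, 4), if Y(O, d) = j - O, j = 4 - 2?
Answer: -30080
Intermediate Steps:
j = 2
Y(O, d) = 2 - O
(47*v(-8, -9))*Y(-6, 4) = (47*(10*(-8)))*(2 - 1*(-6)) = (47*(-80))*(2 + 6) = -3760*8 = -30080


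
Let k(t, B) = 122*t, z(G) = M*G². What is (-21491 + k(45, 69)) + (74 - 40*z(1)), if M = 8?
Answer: -16247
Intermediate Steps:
z(G) = 8*G²
(-21491 + k(45, 69)) + (74 - 40*z(1)) = (-21491 + 122*45) + (74 - 320*1²) = (-21491 + 5490) + (74 - 320) = -16001 + (74 - 40*8) = -16001 + (74 - 320) = -16001 - 246 = -16247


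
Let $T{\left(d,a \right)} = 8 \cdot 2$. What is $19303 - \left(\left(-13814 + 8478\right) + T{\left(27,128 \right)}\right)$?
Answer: $24623$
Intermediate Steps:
$T{\left(d,a \right)} = 16$
$19303 - \left(\left(-13814 + 8478\right) + T{\left(27,128 \right)}\right) = 19303 - \left(\left(-13814 + 8478\right) + 16\right) = 19303 - \left(-5336 + 16\right) = 19303 - -5320 = 19303 + 5320 = 24623$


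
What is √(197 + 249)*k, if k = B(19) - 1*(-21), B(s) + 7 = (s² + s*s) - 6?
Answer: 730*√446 ≈ 15417.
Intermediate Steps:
B(s) = -13 + 2*s² (B(s) = -7 + ((s² + s*s) - 6) = -7 + ((s² + s²) - 6) = -7 + (2*s² - 6) = -7 + (-6 + 2*s²) = -13 + 2*s²)
k = 730 (k = (-13 + 2*19²) - 1*(-21) = (-13 + 2*361) + 21 = (-13 + 722) + 21 = 709 + 21 = 730)
√(197 + 249)*k = √(197 + 249)*730 = √446*730 = 730*√446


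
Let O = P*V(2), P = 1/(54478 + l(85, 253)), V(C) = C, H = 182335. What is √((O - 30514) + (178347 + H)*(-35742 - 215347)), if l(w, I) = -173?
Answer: I*√267074201515606717690/54305 ≈ 3.0094e+5*I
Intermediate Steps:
P = 1/54305 (P = 1/(54478 - 173) = 1/54305 ≈ 1.8415e-5)
O = 2/54305 (O = (1/54305)*2 = 2/54305 ≈ 3.6829e-5)
√((O - 30514) + (178347 + H)*(-35742 - 215347)) = √((2/54305 - 30514) + (178347 + 182335)*(-35742 - 215347)) = √(-1657062768/54305 + 360682*(-251089)) = √(-1657062768/54305 - 90563282698) = √(-4918040723977658/54305) = I*√267074201515606717690/54305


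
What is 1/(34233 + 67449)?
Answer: 1/101682 ≈ 9.8346e-6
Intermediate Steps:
1/(34233 + 67449) = 1/101682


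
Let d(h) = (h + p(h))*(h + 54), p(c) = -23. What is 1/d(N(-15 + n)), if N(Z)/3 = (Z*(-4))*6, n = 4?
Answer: 1/650574 ≈ 1.5371e-6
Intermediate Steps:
N(Z) = -72*Z (N(Z) = 3*((Z*(-4))*6) = 3*(-4*Z*6) = 3*(-24*Z) = -72*Z)
d(h) = (-23 + h)*(54 + h) (d(h) = (h - 23)*(h + 54) = (-23 + h)*(54 + h))
1/d(N(-15 + n)) = 1/(-1242 + (-72*(-15 + 4))² + 31*(-72*(-15 + 4))) = 1/(-1242 + (-72*(-11))² + 31*(-72*(-11))) = 1/(-1242 + 792² + 31*792) = 1/(-1242 + 627264 + 24552) = 1/650574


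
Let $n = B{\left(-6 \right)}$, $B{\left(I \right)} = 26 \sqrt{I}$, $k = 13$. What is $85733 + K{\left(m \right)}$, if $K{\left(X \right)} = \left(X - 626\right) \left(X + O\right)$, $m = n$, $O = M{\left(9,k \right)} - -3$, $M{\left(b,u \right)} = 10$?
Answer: $73539 - 15938 i \sqrt{6} \approx 73539.0 - 39040.0 i$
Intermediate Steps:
$O = 13$ ($O = 10 - -3 = 10 + 3 = 13$)
$n = 26 i \sqrt{6}$ ($n = 26 \sqrt{-6} = 26 i \sqrt{6} \approx 63.687 i$)
$m = 26 i \sqrt{6} \approx 63.687 i$
$K{\left(X \right)} = \left(-626 + X\right) \left(13 + X\right)$ ($K{\left(X \right)} = \left(X - 626\right) \left(X + 13\right) = \left(-626 + X\right) \left(13 + X\right)$)
$85733 + K{\left(m \right)} = 85733 - \left(8138 + 4056 + 613 \cdot 26 i \sqrt{6}\right) = 85733 - \left(12194 + 15938 i \sqrt{6}\right) = 73539 - 15938 i \sqrt{6}$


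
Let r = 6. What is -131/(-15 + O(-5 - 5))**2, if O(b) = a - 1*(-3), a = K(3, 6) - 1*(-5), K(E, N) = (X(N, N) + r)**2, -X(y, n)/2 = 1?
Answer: -131/81 ≈ -1.6173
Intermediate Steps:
X(y, n) = -2 (X(y, n) = -2*1 = -2)
K(E, N) = 16 (K(E, N) = (-2 + 6)**2 = 4**2 = 16)
a = 21 (a = 16 - 1*(-5) = 16 + 5 = 21)
O(b) = 24 (O(b) = 21 - 1*(-3) = 21 + 3 = 24)
-131/(-15 + O(-5 - 5))**2 = -131/(-15 + 24)**2 = -131/(9**2) = -131/81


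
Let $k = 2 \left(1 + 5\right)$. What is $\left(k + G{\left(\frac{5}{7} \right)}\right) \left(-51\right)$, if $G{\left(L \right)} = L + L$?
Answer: $- \frac{4794}{7} \approx -684.86$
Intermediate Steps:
$G{\left(L \right)} = 2 L$
$k = 12$ ($k = 2 \cdot 6 = 12$)
$\left(k + G{\left(\frac{5}{7} \right)}\right) \left(-51\right) = \left(12 + 2 \cdot \frac{5}{7}\right) \left(-51\right) = \left(12 + \frac{10}{7}\right) \left(-51\right) = \frac{94}{7} \left(-51\right) = - \frac{4794}{7}$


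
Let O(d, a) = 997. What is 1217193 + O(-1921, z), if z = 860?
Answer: 1218190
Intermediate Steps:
1217193 + O(-1921, z) = 1217193 + 997 = 1218190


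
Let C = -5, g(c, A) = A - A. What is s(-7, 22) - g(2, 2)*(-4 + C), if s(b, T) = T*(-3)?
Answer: -66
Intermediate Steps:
g(c, A) = 0
s(b, T) = -3*T
s(-7, 22) - g(2, 2)*(-4 + C) = -3*22 - 0*(-4 - 5) = -66 - 0*(-9) = -66 - 1*0 = -66 + 0 = -66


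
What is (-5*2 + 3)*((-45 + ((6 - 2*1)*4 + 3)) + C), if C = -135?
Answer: 1127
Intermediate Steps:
(-5*2 + 3)*((-45 + ((6 - 2*1)*4 + 3)) + C) = (-5*2 + 3)*((-45 + ((6 - 2*1)*4 + 3)) - 135) = (-10 + 3)*((-45 + ((6 - 2)*4 + 3)) - 135) = -7*((-45 + (4*4 + 3)) - 135) = -7*((-45 + (16 + 3)) - 135) = -7*((-45 + 19) - 135) = -7*(-26 - 135) = -7*(-161) = 1127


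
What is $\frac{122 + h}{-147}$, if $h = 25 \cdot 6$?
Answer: $- \frac{272}{147} \approx -1.8503$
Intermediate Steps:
$h = 150$
$\frac{122 + h}{-147} = \frac{122 + 150}{-147} = \left(- \frac{1}{147}\right) 272 = - \frac{272}{147}$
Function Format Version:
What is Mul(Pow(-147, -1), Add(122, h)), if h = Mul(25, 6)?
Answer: Rational(-272, 147) ≈ -1.8503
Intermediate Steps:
h = 150
Mul(Pow(-147, -1), Add(122, h)) = Mul(Pow(-147, -1), Add(122, 150)) = Mul(Rational(-1, 147), 272) = Rational(-272, 147)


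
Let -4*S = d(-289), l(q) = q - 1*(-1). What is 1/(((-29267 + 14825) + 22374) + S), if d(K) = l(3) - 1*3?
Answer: 4/31727 ≈ 0.00012608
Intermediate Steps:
l(q) = 1 + q (l(q) = q + 1 = 1 + q)
d(K) = 1 (d(K) = (1 + 3) - 1*3 = 4 - 3 = 1)
S = -1/4 (S = -1/4*1 = -1/4 ≈ -0.25000)
1/(((-29267 + 14825) + 22374) + S) = 1/(((-29267 + 14825) + 22374) - 1/4) = 1/((-14442 + 22374) - 1/4) = 1/(7932 - 1/4) = 1/(31727/4) = 4/31727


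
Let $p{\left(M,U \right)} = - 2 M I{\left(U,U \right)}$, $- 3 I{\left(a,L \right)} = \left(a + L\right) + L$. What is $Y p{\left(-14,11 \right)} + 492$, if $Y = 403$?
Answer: $-123632$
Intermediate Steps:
$I{\left(a,L \right)} = - \frac{2 L}{3} - \frac{a}{3}$ ($I{\left(a,L \right)} = - \frac{\left(a + L\right) + L}{3} = - \frac{\left(L + a\right) + L}{3} = - \frac{a + 2 L}{3} = - \frac{2 L}{3} - \frac{a}{3}$)
$p{\left(M,U \right)} = 2 M U$ ($p{\left(M,U \right)} = - 2 M \left(- \frac{2 U}{3} - \frac{U}{3}\right) = - 2 M \left(- U\right) = 2 M U$)
$Y p{\left(-14,11 \right)} + 492 = 403 \cdot 2 \left(-14\right) 11 + 492 = 403 \left(-308\right) + 492 = -124124 + 492 = -123632$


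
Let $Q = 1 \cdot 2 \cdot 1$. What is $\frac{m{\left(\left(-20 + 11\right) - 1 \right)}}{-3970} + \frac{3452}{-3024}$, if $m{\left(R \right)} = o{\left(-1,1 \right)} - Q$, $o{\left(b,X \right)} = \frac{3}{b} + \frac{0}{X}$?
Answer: $- \frac{342233}{300132} \approx -1.1403$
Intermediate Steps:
$o{\left(b,X \right)} = \frac{3}{b}$ ($o{\left(b,X \right)} = \frac{3}{b} + 0 = \frac{3}{b}$)
$Q = 2$ ($Q = 2 \cdot 1 = 2$)
$m{\left(R \right)} = -5$ ($m{\left(R \right)} = \frac{3}{-1} - 2 = 3 \left(-1\right) - 2 = -3 - 2 = -5$)
$\frac{m{\left(\left(-20 + 11\right) - 1 \right)}}{-3970} + \frac{3452}{-3024} = - \frac{5}{-3970} + \frac{3452}{-3024} = \left(-5\right) \left(- \frac{1}{3970}\right) + 3452 \left(- \frac{1}{3024}\right) = \frac{1}{794} - \frac{863}{756} = - \frac{342233}{300132}$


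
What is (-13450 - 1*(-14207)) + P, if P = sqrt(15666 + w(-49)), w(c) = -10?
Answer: 757 + 2*sqrt(3914) ≈ 882.12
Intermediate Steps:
P = 2*sqrt(3914) (P = sqrt(15666 - 10) = sqrt(15656) = 2*sqrt(3914) ≈ 125.12)
(-13450 - 1*(-14207)) + P = (-13450 - 1*(-14207)) + 2*sqrt(3914) = (-13450 + 14207) + 2*sqrt(3914) = 757 + 2*sqrt(3914)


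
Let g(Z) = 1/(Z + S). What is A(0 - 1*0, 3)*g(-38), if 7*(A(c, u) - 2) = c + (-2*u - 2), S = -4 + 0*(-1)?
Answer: -1/49 ≈ -0.020408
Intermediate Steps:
S = -4 (S = -4 + 0 = -4)
A(c, u) = 12/7 - 2*u/7 + c/7 (A(c, u) = 2 + (c + (-2*u - 2))/7 = 2 + (c + (-2 - 2*u))/7 = 2 + (-2 + c - 2*u)/7 = 2 + (-2/7 - 2*u/7 + c/7) = 12/7 - 2*u/7 + c/7)
g(Z) = 1/(-4 + Z) (g(Z) = 1/(Z - 4) = 1/(-4 + Z))
A(0 - 1*0, 3)*g(-38) = (12/7 - 2/7*3 + (0 - 1*0)/7)/(-4 - 38) = (12/7 - 6/7 + (0 + 0)/7)/(-42) = (12/7 - 6/7 + (⅐)*0)*(-1/42) = (12/7 - 6/7 + 0)*(-1/42) = (6/7)*(-1/42) = -1/49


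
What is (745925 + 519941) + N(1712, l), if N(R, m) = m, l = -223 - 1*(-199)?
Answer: 1265842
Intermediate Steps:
l = -24 (l = -223 + 199 = -24)
(745925 + 519941) + N(1712, l) = (745925 + 519941) - 24 = 1265866 - 24 = 1265842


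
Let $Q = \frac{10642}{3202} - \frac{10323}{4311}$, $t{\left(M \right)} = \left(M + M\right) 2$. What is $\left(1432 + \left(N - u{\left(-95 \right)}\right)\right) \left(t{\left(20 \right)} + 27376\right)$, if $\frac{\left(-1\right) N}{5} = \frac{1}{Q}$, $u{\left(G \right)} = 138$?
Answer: $\frac{6301335495312}{178103} \approx 3.538 \cdot 10^{7}$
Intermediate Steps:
$t{\left(M \right)} = 4 M$ ($t{\left(M \right)} = 2 M 2 = 4 M$)
$Q = \frac{712412}{766879}$ ($Q = 10642 \cdot \frac{1}{3202} - \frac{1147}{479} = \frac{5321}{1601} - \frac{1147}{479} = \frac{712412}{766879} \approx 0.92898$)
$N = - \frac{3834395}{712412}$ ($N = - \frac{5}{\frac{712412}{766879}} = \left(-5\right) \frac{766879}{712412} = - \frac{3834395}{712412} \approx -5.3823$)
$\left(1432 + \left(N - u{\left(-95 \right)}\right)\right) \left(t{\left(20 \right)} + 27376\right) = \left(1432 - \frac{102147251}{712412}\right) \left(4 \cdot 20 + 27376\right) = \left(1432 - \frac{102147251}{712412}\right) \left(80 + 27376\right) = \left(1432 - \frac{102147251}{712412}\right) 27456 = \frac{918026733}{712412} \cdot 27456 = \frac{6301335495312}{178103}$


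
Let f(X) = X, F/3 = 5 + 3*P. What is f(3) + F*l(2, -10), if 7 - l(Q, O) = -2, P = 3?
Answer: 381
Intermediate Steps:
F = 42 (F = 3*(5 + 3*3) = 3*(5 + 9) = 3*14 = 42)
l(Q, O) = 9 (l(Q, O) = 7 - 1*(-2) = 7 + 2 = 9)
f(3) + F*l(2, -10) = 3 + 42*9 = 3 + 378 = 381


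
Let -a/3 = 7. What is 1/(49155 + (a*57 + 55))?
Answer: 1/48013 ≈ 2.0828e-5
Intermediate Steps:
a = -21 (a = -3*7 = -21)
1/(49155 + (a*57 + 55)) = 1/(49155 + (-21*57 + 55)) = 1/(49155 + (-1197 + 55)) = 1/(49155 - 1142) = 1/48013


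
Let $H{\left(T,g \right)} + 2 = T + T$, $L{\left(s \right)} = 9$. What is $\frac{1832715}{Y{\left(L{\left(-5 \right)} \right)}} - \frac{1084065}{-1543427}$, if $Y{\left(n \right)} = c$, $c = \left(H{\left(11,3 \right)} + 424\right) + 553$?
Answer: $\frac{2829742627110}{1538796719} \approx 1838.9$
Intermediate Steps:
$H{\left(T,g \right)} = -2 + 2 T$ ($H{\left(T,g \right)} = -2 + \left(T + T\right) = -2 + 2 T$)
$c = 997$ ($c = \left(\left(-2 + 2 \cdot 11\right) + 424\right) + 553 = \left(\left(-2 + 22\right) + 424\right) + 553 = \left(20 + 424\right) + 553 = 444 + 553 = 997$)
$Y{\left(n \right)} = 997$
$\frac{1832715}{Y{\left(L{\left(-5 \right)} \right)}} - \frac{1084065}{-1543427} = \frac{1832715}{997} - \frac{1084065}{-1543427} = 1832715 \cdot \frac{1}{997} - - \frac{1084065}{1543427} = \frac{1832715}{997} + \frac{1084065}{1543427} = \frac{2829742627110}{1538796719}$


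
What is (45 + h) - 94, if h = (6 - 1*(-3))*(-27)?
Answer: -292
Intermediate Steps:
h = -243 (h = (6 + 3)*(-27) = 9*(-27) = -243)
(45 + h) - 94 = (45 - 243) - 94 = -198 - 94 = -292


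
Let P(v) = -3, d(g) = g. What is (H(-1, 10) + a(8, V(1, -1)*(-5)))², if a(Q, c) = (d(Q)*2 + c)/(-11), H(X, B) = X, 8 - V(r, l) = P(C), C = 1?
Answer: 784/121 ≈ 6.4793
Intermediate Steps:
V(r, l) = 11 (V(r, l) = 8 - 1*(-3) = 8 + 3 = 11)
a(Q, c) = -2*Q/11 - c/11 (a(Q, c) = (Q*2 + c)/(-11) = (2*Q + c)*(-1/11) = (c + 2*Q)*(-1/11) = -2*Q/11 - c/11)
(H(-1, 10) + a(8, V(1, -1)*(-5)))² = (-1 + (-2/11*8 - (-5)))² = (-1 + (-16/11 - 1/11*(-55)))² = (-1 + (-16/11 + 5))² = (-1 + 39/11)² = (28/11)² = 784/121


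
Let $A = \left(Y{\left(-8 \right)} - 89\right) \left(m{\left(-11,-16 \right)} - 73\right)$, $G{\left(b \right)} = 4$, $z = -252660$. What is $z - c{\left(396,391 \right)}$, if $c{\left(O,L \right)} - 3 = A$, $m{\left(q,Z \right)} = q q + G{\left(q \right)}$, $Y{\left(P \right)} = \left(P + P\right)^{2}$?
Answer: $-261347$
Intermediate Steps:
$Y{\left(P \right)} = 4 P^{2}$ ($Y{\left(P \right)} = \left(2 P\right)^{2} = 4 P^{2}$)
$m{\left(q,Z \right)} = 4 + q^{2}$ ($m{\left(q,Z \right)} = q q + 4 = q^{2} + 4 = 4 + q^{2}$)
$A = 8684$ ($A = \left(4 \left(-8\right)^{2} - 89\right) \left(\left(4 + \left(-11\right)^{2}\right) - 73\right) = \left(4 \cdot 64 - 89\right) \left(\left(4 + 121\right) - 73\right) = \left(256 - 89\right) \left(125 - 73\right) = 167 \cdot 52 = 8684$)
$c{\left(O,L \right)} = 8687$ ($c{\left(O,L \right)} = 3 + 8684 = 8687$)
$z - c{\left(396,391 \right)} = -252660 - 8687 = -261347$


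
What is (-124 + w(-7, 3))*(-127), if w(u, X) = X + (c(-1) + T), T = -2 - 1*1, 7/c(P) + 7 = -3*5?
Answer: 347345/22 ≈ 15788.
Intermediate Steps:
c(P) = -7/22 (c(P) = 7/(-7 - 3*5) = 7/(-7 - 15) = 7/(-22) = 7*(-1/22) = -7/22)
T = -3 (T = -2 - 1 = -3)
w(u, X) = -73/22 + X (w(u, X) = X + (-7/22 - 3) = X - 73/22 = -73/22 + X)
(-124 + w(-7, 3))*(-127) = (-124 + (-73/22 + 3))*(-127) = (-124 - 7/22)*(-127) = -2735/22*(-127) = 347345/22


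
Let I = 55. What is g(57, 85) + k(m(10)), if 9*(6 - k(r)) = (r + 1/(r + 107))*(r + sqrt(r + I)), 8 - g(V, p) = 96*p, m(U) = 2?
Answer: -2663888/327 - 73*sqrt(57)/327 ≈ -8148.1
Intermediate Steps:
g(V, p) = 8 - 96*p
k(r) = 6 - (r + sqrt(55 + r))*(r + 1/(107 + r))/9 (k(r) = 6 - (r + 1/(r + 107))*(r + sqrt(r + 55))/9 = 6 - (r + 1/(107 + r))*(r + sqrt(55 + r))/9 = 6 - (r + sqrt(55 + r))*(r + 1/(107 + r))/9)
g(57, 85) + k(m(10)) = (8 - 96*85) + (5778 - 1*2**3 - sqrt(55 + 2) - 107*2**2 + 53*2 - 1*2**2*sqrt(55 + 2) - 107*2*sqrt(55 + 2))/(9*(107 + 2)) = (8 - 8160) + (1/9)*(5778 - 1*8 - sqrt(57) - 107*4 + 106 - 1*4*sqrt(57) - 107*2*sqrt(57))/109 = -8152 + (1/9)*(1/109)*(5778 - 8 - sqrt(57) - 428 + 106 - 4*sqrt(57) - 214*sqrt(57)) = -8152 + (1/9)*(1/109)*(5448 - 219*sqrt(57)) = -8152 + (1816/327 - 73*sqrt(57)/327) = -2663888/327 - 73*sqrt(57)/327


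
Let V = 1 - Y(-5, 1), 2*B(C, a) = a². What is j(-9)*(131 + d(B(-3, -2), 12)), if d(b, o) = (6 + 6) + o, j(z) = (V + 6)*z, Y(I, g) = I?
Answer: -16740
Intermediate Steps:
B(C, a) = a²/2
V = 6 (V = 1 - 1*(-5) = 1 + 5 = 6)
j(z) = 12*z (j(z) = (6 + 6)*z = 12*z)
d(b, o) = 12 + o
j(-9)*(131 + d(B(-3, -2), 12)) = (12*(-9))*(131 + (12 + 12)) = -108*(131 + 24) = -108*155 = -16740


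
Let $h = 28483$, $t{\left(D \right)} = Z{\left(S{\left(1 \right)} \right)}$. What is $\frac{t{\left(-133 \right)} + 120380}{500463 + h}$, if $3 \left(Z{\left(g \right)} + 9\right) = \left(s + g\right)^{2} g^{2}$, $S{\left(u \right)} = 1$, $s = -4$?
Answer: $\frac{60187}{264473} \approx 0.22757$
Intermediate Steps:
$Z{\left(g \right)} = -9 + \frac{g^{2} \left(-4 + g\right)^{2}}{3}$ ($Z{\left(g \right)} = -9 + \frac{\left(-4 + g\right)^{2} g^{2}}{3} = -9 + \frac{g^{2} \left(-4 + g\right)^{2}}{3}$)
$t{\left(D \right)} = -6$ ($t{\left(D \right)} = -9 + \frac{1^{2} \left(-4 + 1\right)^{2}}{3} = -9 + \frac{1}{3} \cdot 1 \left(-3\right)^{2} = -9 + \frac{1}{3} \cdot 1 \cdot 9 = -9 + 3 = -6$)
$\frac{t{\left(-133 \right)} + 120380}{500463 + h} = \frac{-6 + 120380}{500463 + 28483} = \frac{120374}{528946} = 120374 \cdot \frac{1}{528946} = \frac{60187}{264473}$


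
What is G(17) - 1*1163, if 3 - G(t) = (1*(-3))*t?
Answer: -1109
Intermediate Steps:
G(t) = 3 + 3*t (G(t) = 3 - 1*(-3)*t = 3 - (-3)*t = 3 + 3*t)
G(17) - 1*1163 = (3 + 3*17) - 1*1163 = (3 + 51) - 1163 = 54 - 1163 = -1109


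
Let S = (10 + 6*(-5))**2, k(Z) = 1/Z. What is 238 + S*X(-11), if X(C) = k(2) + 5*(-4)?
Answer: -7562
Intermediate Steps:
S = 400 (S = (10 - 30)**2 = (-20)**2 = 400)
X(C) = -39/2 (X(C) = 1/2 + 5*(-4) = 1/2 - 20 = -39/2)
238 + S*X(-11) = 238 + 400*(-39/2) = 238 - 7800 = -7562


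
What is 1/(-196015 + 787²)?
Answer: 1/423354 ≈ 2.3621e-6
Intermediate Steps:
1/(-196015 + 787²) = 1/(-196015 + 619369) = 1/423354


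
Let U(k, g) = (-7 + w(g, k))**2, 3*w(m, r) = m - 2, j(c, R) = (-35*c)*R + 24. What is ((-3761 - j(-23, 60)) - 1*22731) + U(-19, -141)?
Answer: -646448/9 ≈ -71828.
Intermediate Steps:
j(c, R) = 24 - 35*R*c (j(c, R) = -35*R*c + 24 = 24 - 35*R*c)
w(m, r) = -2/3 + m/3 (w(m, r) = (m - 2)/3 = (-2 + m)/3 = -2/3 + m/3)
U(k, g) = (-23/3 + g/3)**2 (U(k, g) = (-7 + (-2/3 + g/3))**2 = (-23/3 + g/3)**2)
((-3761 - j(-23, 60)) - 1*22731) + U(-19, -141) = ((-3761 - (24 - 35*60*(-23))) - 1*22731) + (-23 - 141)**2/9 = ((-3761 - (24 + 48300)) - 22731) + (1/9)*(-164)**2 = ((-3761 - 1*48324) - 22731) + (1/9)*26896 = ((-3761 - 48324) - 22731) + 26896/9 = (-52085 - 22731) + 26896/9 = -74816 + 26896/9 = -646448/9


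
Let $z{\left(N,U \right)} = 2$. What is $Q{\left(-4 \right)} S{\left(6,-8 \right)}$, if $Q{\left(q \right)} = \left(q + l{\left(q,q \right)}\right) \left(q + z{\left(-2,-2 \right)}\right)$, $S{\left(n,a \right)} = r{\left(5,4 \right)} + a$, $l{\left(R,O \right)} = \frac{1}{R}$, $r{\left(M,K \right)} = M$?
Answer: $- \frac{51}{2} \approx -25.5$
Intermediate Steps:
$S{\left(n,a \right)} = 5 + a$
$Q{\left(q \right)} = \left(2 + q\right) \left(q + \frac{1}{q}\right)$ ($Q{\left(q \right)} = \left(q + \frac{1}{q}\right) \left(q + 2\right) = \left(q + \frac{1}{q}\right) \left(2 + q\right) = \left(2 + q\right) \left(q + \frac{1}{q}\right)$)
$Q{\left(-4 \right)} S{\left(6,-8 \right)} = \left(1 + \left(-4\right)^{2} + 2 \left(-4\right) + \frac{2}{-4}\right) \left(5 - 8\right) = \left(1 + 16 - 8 + 2 \left(- \frac{1}{4}\right)\right) \left(-3\right) = \left(1 + 16 - 8 - \frac{1}{2}\right) \left(-3\right) = \frac{17}{2} \left(-3\right) = - \frac{51}{2}$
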